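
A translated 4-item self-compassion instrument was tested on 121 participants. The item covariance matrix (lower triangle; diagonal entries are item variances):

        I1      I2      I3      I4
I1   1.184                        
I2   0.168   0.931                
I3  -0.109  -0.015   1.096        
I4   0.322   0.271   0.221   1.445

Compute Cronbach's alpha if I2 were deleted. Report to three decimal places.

Remaining items: I1, I3, I4 (k = 3).
Σσᵢ² = 1.184 + 1.096 + 1.445 = 3.725
σ²_total = 3.725 + 2 × 0.434 = 4.593
α (item deleted) = (3/2)·(1 − 3.725/4.593) = 0.283

α = 0.283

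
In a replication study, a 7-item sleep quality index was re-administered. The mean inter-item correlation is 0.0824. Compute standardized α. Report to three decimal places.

standardized α = 0.386

Standardized α = k·r̄ / (1 + (k−1)·r̄) = 7 × 0.0824 / (1 + 6 × 0.0824)
  = 0.5768 / 1.4944 = 0.386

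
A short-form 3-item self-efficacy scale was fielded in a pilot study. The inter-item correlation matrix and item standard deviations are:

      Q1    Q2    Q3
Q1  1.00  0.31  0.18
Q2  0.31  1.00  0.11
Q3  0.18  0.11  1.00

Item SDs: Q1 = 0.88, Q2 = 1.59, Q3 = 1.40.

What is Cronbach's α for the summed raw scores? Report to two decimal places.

Cronbach's α = 0.38

Σσ²ᵢ = 0.88² + 1.59² + 1.40² = 5.2625
Covariances σ_ij = r_ij · s_i · s_j:
  σ(Q1,Q2) = 0.31 × 0.88 × 1.59 = 0.4338
  σ(Q1,Q3) = 0.18 × 0.88 × 1.40 = 0.2218
  σ(Q2,Q3) = 0.11 × 1.59 × 1.40 = 0.2449
σ²_T = Σσ²ᵢ + 2·Σσ_ij = 5.2625 + 2 × 0.9005 = 7.0635
α = (3/2)·(1 − 5.2625/7.0635) = 0.38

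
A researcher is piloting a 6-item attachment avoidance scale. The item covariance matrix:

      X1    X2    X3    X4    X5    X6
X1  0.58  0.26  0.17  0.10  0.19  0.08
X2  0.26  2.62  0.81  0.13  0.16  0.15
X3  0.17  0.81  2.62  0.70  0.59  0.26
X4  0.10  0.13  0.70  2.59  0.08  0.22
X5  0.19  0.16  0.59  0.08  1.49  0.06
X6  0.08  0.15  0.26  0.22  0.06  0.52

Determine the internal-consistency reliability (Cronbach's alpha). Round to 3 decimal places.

Σσ²ᵢ = 0.58 + 2.62 + 2.62 + 2.59 + 1.49 + 0.52 = 10.42
Sum of the distinct covariances = 3.96
σ²_T = 10.42 + 2 × 3.96 = 18.34
α = (k/(k−1))·(1 − Σσ²ᵢ/σ²_T) = (6/5)·(1 − 10.42/18.34) = 0.518

α = 0.518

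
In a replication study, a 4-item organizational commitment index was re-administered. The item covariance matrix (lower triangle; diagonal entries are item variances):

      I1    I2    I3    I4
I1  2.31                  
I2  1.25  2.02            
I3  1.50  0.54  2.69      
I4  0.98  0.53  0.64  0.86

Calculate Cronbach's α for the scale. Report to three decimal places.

α = 0.773

sum of item variances = 2.31 + 2.02 + 2.69 + 0.86 = 7.88
Sum of off-diagonal covariances = 5.44
σ²_total = 7.88 + 2 × 5.44 = 18.76
α = (k/(k−1))·(1 − sum of item variances/σ²_total) = (4/3)·(1 − 7.88/18.76) = 0.773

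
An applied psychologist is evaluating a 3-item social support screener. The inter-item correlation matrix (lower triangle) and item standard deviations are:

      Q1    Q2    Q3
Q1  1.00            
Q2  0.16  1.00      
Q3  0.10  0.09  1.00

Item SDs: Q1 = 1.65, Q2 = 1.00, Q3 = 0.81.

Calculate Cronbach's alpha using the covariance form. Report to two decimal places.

Σσ²ᵢ = 1.65² + 1.00² + 0.81² = 4.3786
Covariances σ_ij = r_ij · s_i · s_j:
  σ(Q1,Q2) = 0.16 × 1.65 × 1.00 = 0.2640
  σ(Q1,Q3) = 0.10 × 1.65 × 0.81 = 0.1337
  σ(Q2,Q3) = 0.09 × 1.00 × 0.81 = 0.0729
σ²_T = Σσ²ᵢ + 2·Σσ_ij = 4.3786 + 2 × 0.4706 = 5.3198
α = (3/2)·(1 − 4.3786/5.3198) = 0.27

Cronbach's alpha = 0.27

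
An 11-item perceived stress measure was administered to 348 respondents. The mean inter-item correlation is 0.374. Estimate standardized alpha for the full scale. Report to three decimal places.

Standardized α = k·r̄ / (1 + (k−1)·r̄) = 11 × 0.374 / (1 + 10 × 0.374)
  = 4.1140 / 4.7400 = 0.868

standardized alpha = 0.868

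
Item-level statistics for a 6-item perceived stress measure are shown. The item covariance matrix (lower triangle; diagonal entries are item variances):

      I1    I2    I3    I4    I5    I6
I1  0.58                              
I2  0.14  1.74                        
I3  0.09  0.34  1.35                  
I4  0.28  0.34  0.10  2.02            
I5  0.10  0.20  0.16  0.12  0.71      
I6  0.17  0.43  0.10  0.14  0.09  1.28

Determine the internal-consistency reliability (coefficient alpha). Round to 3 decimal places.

ΣVar(i) = 0.58 + 1.74 + 1.35 + 2.02 + 0.71 + 1.28 = 7.68
Σ_{i<j} σ_ij = 2.80
σ²_total = 7.68 + 2 × 2.80 = 13.28
α = (k/(k−1))·(1 − ΣVar(i)/σ²_total) = (6/5)·(1 − 7.68/13.28) = 0.506

coefficient alpha = 0.506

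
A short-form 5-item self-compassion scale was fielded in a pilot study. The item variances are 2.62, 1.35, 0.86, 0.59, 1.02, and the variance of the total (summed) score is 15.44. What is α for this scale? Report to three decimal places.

Σσ²ᵢ = 2.62 + 1.35 + 0.86 + 0.59 + 1.02 = 6.44
α = (k/(k−1))·(1 − Σσ²ᵢ/σ²_total) = (5/4)·(1 − 6.44/15.44) = 0.729

α = 0.729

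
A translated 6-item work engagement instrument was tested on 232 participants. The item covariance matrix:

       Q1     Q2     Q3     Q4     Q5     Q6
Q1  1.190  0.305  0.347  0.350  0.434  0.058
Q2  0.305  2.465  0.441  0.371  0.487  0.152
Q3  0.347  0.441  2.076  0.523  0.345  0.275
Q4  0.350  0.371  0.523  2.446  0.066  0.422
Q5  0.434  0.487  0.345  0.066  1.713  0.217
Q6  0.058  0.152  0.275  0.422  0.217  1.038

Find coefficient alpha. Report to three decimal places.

Σσ²ᵢ = 1.190 + 2.465 + 2.076 + 2.446 + 1.713 + 1.038 = 10.928
Sum of off-diagonal covariances = 4.793
σ²_total = 10.928 + 2 × 4.793 = 20.514
α = (k/(k−1))·(1 − Σσ²ᵢ/σ²_total) = (6/5)·(1 − 10.928/20.514) = 0.561

coefficient alpha = 0.561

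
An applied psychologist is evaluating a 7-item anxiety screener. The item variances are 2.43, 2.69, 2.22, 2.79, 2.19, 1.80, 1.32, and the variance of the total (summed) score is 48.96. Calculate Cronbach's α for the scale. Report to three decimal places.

Σσ²ᵢ = 2.43 + 2.69 + 2.22 + 2.79 + 2.19 + 1.80 + 1.32 = 15.44
α = (k/(k−1))·(1 − Σσ²ᵢ/total variance) = (7/6)·(1 − 15.44/48.96) = 0.799

Cronbach's α = 0.799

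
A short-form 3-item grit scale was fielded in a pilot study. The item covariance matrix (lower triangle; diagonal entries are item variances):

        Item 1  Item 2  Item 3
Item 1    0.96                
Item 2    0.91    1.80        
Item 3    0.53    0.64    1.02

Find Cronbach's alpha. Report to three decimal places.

ΣVar(i) = 0.96 + 1.80 + 1.02 = 3.78
Σ_{i<j} σ_ij = 2.08
total variance = 3.78 + 2 × 2.08 = 7.94
α = (k/(k−1))·(1 − ΣVar(i)/total variance) = (3/2)·(1 − 3.78/7.94) = 0.786

Cronbach's alpha = 0.786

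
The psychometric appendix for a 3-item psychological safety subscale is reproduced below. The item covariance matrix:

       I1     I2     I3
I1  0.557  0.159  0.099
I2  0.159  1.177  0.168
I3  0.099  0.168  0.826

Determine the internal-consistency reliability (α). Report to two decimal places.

α = 0.37

Σσᵢ² = 0.557 + 1.177 + 0.826 = 2.560
Sum of off-diagonal covariances = 0.426
total variance = 2.560 + 2 × 0.426 = 3.412
α = (k/(k−1))·(1 − Σσᵢ²/total variance) = (3/2)·(1 − 2.560/3.412) = 0.37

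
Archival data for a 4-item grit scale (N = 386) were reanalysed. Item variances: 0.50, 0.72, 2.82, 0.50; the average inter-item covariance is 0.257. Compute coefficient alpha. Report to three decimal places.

coefficient alpha = 0.539

sum of item variances = 0.50 + 0.72 + 2.82 + 0.50 = 4.54
Sum of the 6 distinct covariances = 6 × 0.257 = 1.542
σ²_T = sum of item variances + 2·Σcov = 4.54 + 2 × 1.542 = 7.624
α = (4/3)·(1 − 4.54/7.624) = 0.539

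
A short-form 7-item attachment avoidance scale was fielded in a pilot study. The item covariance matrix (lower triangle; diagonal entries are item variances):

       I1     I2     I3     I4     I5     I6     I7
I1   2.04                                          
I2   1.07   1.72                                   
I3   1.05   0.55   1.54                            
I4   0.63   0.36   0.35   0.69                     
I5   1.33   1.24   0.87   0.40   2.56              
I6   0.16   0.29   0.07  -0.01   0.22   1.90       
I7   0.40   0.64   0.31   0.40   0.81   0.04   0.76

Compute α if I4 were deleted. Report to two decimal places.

α = 0.76

Remaining items: I1, I2, I3, I5, I6, I7 (k = 6).
sum of item variances = 2.04 + 1.72 + 1.54 + 2.56 + 1.90 + 0.76 = 10.52
σ²_total = 10.52 + 2 × 9.05 = 28.62
α (item deleted) = (6/5)·(1 − 10.52/28.62) = 0.76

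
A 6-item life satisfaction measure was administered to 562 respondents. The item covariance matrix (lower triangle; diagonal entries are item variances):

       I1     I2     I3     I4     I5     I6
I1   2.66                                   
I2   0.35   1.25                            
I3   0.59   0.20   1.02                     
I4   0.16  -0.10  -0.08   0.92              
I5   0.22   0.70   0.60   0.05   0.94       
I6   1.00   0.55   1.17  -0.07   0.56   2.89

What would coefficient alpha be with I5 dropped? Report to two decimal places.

Remaining items: I1, I2, I3, I4, I6 (k = 5).
sum of item variances = 2.66 + 1.25 + 1.02 + 0.92 + 2.89 = 8.74
total variance = 8.74 + 2 × 3.77 = 16.28
α (item deleted) = (5/4)·(1 − 8.74/16.28) = 0.58

coefficient alpha = 0.58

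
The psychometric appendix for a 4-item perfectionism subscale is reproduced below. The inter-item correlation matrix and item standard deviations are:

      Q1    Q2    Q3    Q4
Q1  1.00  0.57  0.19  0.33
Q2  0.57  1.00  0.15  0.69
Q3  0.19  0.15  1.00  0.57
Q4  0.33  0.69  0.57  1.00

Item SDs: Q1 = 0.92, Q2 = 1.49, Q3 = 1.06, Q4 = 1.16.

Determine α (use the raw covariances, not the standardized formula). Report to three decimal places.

Σσ²ᵢ = 0.92² + 1.49² + 1.06² + 1.16² = 5.5357
Covariances σ_ij = r_ij · s_i · s_j:
  σ(Q1,Q2) = 0.57 × 0.92 × 1.49 = 0.7814
  σ(Q1,Q3) = 0.19 × 0.92 × 1.06 = 0.1853
  σ(Q1,Q4) = 0.33 × 0.92 × 1.16 = 0.3522
  σ(Q2,Q3) = 0.15 × 1.49 × 1.06 = 0.2369
  σ(Q2,Q4) = 0.69 × 1.49 × 1.16 = 1.1926
  σ(Q3,Q4) = 0.57 × 1.06 × 1.16 = 0.7009
σ²_T = Σσ²ᵢ + 2·Σσ_ij = 5.5357 + 2 × 3.4493 = 12.4343
α = (4/3)·(1 − 5.5357/12.4343) = 0.740

α = 0.740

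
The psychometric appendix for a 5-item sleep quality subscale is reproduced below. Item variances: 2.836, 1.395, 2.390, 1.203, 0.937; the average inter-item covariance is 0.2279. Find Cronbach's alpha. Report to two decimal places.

Σσ²ᵢ = 2.836 + 1.395 + 2.390 + 1.203 + 0.937 = 8.761
Sum of the 10 distinct covariances = 10 × 0.2279 = 2.2790
Var(T) = Σσ²ᵢ + 2·Σcov = 8.761 + 2 × 2.2790 = 13.3190
α = (5/4)·(1 − 8.761/13.3190) = 0.43

Cronbach's alpha = 0.43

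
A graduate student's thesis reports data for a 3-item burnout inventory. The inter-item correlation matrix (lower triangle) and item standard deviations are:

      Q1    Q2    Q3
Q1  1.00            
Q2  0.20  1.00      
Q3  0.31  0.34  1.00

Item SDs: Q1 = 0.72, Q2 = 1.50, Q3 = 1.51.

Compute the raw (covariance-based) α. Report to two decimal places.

α = 0.52

Σσ²ᵢ = 0.72² + 1.50² + 1.51² = 5.0485
Covariances σ_ij = r_ij · s_i · s_j:
  σ(Q1,Q2) = 0.20 × 0.72 × 1.50 = 0.2160
  σ(Q1,Q3) = 0.31 × 0.72 × 1.51 = 0.3370
  σ(Q2,Q3) = 0.34 × 1.50 × 1.51 = 0.7701
σ²_T = Σσ²ᵢ + 2·Σσ_ij = 5.0485 + 2 × 1.3231 = 7.6947
α = (3/2)·(1 − 5.0485/7.6947) = 0.52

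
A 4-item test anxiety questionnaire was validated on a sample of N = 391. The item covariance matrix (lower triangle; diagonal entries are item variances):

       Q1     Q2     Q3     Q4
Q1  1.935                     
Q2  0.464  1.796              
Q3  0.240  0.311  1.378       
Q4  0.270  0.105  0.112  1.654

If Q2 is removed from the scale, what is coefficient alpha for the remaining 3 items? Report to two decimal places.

Remaining items: Q1, Q3, Q4 (k = 3).
Σσ²ᵢ = 1.935 + 1.378 + 1.654 = 4.967
Var(T) = 4.967 + 2 × 0.622 = 6.211
α (item deleted) = (3/2)·(1 − 4.967/6.211) = 0.30

α = 0.30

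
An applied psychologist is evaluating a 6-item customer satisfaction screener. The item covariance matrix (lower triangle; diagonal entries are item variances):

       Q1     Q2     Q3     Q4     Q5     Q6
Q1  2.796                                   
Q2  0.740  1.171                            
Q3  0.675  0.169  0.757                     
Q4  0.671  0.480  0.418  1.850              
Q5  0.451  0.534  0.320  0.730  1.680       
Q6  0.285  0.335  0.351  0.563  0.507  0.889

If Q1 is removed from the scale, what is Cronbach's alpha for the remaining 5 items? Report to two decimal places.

Remaining items: Q2, Q3, Q4, Q5, Q6 (k = 5).
sum of item variances = 1.171 + 0.757 + 1.850 + 1.680 + 0.889 = 6.347
σ²_T = 6.347 + 2 × 4.407 = 15.161
α (item deleted) = (5/4)·(1 − 6.347/15.161) = 0.73

Cronbach's alpha = 0.73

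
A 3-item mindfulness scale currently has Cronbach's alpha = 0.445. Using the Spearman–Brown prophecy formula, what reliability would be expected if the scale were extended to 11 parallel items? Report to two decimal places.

Length factor m = 11/3 = 3.6667
α' = m·α / (1 + (m−1)·α)
   = 11/3 × 0.445 / (1 + (11/3 − 1) × 0.445)
   = 1.6317 / 2.1867 = 0.75

predicted reliability = 0.75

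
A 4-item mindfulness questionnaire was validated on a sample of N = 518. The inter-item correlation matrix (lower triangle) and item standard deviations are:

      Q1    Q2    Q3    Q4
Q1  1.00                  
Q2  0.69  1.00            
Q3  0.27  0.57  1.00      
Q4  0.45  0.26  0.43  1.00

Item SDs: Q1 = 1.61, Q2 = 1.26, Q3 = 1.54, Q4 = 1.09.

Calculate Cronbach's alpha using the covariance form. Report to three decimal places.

Σσ²ᵢ = 1.61² + 1.26² + 1.54² + 1.09² = 7.7394
Covariances σ_ij = r_ij · s_i · s_j:
  σ(Q1,Q2) = 0.69 × 1.61 × 1.26 = 1.3997
  σ(Q1,Q3) = 0.27 × 1.61 × 1.54 = 0.6694
  σ(Q1,Q4) = 0.45 × 1.61 × 1.09 = 0.7897
  σ(Q2,Q3) = 0.57 × 1.26 × 1.54 = 1.1060
  σ(Q2,Q4) = 0.26 × 1.26 × 1.09 = 0.3571
  σ(Q3,Q4) = 0.43 × 1.54 × 1.09 = 0.7218
σ²_T = Σσ²ᵢ + 2·Σσ_ij = 7.7394 + 2 × 5.0437 = 17.8268
α = (4/3)·(1 − 7.7394/17.8268) = 0.754

α = 0.754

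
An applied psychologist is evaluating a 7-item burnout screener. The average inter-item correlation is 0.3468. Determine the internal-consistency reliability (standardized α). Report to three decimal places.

α = 0.788

Standardized α = k·r̄ / (1 + (k−1)·r̄) = 7 × 0.3468 / (1 + 6 × 0.3468)
  = 2.4276 / 3.0808 = 0.788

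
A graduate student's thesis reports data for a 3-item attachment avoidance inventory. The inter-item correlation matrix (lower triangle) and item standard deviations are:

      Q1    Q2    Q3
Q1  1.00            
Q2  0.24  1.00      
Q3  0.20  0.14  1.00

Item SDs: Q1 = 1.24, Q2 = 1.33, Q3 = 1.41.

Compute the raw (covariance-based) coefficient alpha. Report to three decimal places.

Σσ²ᵢ = 1.24² + 1.33² + 1.41² = 5.2946
Covariances σ_ij = r_ij · s_i · s_j:
  σ(Q1,Q2) = 0.24 × 1.24 × 1.33 = 0.3958
  σ(Q1,Q3) = 0.20 × 1.24 × 1.41 = 0.3497
  σ(Q2,Q3) = 0.14 × 1.33 × 1.41 = 0.2625
σ²_T = Σσ²ᵢ + 2·Σσ_ij = 5.2946 + 2 × 1.0080 = 7.3106
α = (3/2)·(1 − 5.2946/7.3106) = 0.414

α = 0.414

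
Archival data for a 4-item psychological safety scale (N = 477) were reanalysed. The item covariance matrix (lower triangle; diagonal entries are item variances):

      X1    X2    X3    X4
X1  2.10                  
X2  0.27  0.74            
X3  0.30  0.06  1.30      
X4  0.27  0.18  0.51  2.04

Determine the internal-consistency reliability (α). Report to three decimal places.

Σσ²ᵢ = 2.10 + 0.74 + 1.30 + 2.04 = 6.18
Sum of off-diagonal covariances = 1.59
Var(T) = 6.18 + 2 × 1.59 = 9.36
α = (k/(k−1))·(1 − Σσ²ᵢ/Var(T)) = (4/3)·(1 − 6.18/9.36) = 0.453

α = 0.453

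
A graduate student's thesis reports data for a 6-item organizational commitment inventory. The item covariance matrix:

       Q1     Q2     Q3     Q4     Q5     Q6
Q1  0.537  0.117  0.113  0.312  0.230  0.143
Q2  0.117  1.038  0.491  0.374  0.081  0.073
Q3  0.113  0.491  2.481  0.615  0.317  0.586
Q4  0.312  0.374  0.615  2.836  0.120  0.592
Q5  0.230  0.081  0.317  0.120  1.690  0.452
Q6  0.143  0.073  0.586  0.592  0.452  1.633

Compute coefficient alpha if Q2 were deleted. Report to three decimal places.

Remaining items: Q1, Q3, Q4, Q5, Q6 (k = 5).
Σσ²ᵢ = 0.537 + 2.481 + 2.836 + 1.690 + 1.633 = 9.177
σ²_total = 9.177 + 2 × 3.480 = 16.137
α (item deleted) = (5/4)·(1 − 9.177/16.137) = 0.539

α = 0.539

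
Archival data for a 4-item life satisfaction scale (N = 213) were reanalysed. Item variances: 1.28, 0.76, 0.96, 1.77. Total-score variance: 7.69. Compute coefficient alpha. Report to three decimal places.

sum of item variances = 1.28 + 0.76 + 0.96 + 1.77 = 4.77
α = (k/(k−1))·(1 − sum of item variances/Var(T)) = (4/3)·(1 − 4.77/7.69) = 0.506

α = 0.506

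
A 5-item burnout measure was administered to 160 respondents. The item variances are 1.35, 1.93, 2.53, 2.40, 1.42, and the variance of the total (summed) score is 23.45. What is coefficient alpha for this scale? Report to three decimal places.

α = 0.737

ΣVar(i) = 1.35 + 1.93 + 2.53 + 2.40 + 1.42 = 9.63
α = (k/(k−1))·(1 − ΣVar(i)/σ²_total) = (5/4)·(1 − 9.63/23.45) = 0.737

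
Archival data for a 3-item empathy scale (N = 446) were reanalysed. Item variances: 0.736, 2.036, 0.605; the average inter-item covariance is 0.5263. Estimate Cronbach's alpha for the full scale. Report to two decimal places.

ΣVar(i) = 0.736 + 2.036 + 0.605 = 3.377
Sum of the 3 distinct covariances = 3 × 0.5263 = 1.5789
σ²_total = ΣVar(i) + 2·Σcov = 3.377 + 2 × 1.5789 = 6.5348
α = (3/2)·(1 − 3.377/6.5348) = 0.72

Cronbach's alpha = 0.72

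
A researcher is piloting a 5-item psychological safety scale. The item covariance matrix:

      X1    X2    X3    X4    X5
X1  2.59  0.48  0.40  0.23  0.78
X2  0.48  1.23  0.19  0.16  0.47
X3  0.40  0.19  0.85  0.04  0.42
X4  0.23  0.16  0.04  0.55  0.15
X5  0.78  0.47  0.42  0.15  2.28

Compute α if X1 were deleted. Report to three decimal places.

α = 0.491

Remaining items: X2, X3, X4, X5 (k = 4).
Σσᵢ² = 1.23 + 0.85 + 0.55 + 2.28 = 4.91
total variance = 4.91 + 2 × 1.43 = 7.77
α (item deleted) = (4/3)·(1 − 4.91/7.77) = 0.491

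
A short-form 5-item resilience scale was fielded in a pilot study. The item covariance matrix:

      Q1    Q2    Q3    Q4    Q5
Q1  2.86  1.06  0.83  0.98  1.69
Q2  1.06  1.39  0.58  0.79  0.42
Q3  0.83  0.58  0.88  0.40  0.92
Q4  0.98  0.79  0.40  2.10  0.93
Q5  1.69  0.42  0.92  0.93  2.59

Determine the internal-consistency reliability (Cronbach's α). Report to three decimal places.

α = 0.796

Σσ²ᵢ = 2.86 + 1.39 + 0.88 + 2.10 + 2.59 = 9.82
Σ_{i<j} σ_ij = 8.60
σ²_T = 9.82 + 2 × 8.60 = 27.02
α = (k/(k−1))·(1 − Σσ²ᵢ/σ²_T) = (5/4)·(1 − 9.82/27.02) = 0.796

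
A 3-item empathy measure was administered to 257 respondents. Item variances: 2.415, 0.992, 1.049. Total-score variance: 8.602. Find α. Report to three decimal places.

Σσᵢ² = 2.415 + 0.992 + 1.049 = 4.456
α = (k/(k−1))·(1 − Σσᵢ²/Var(T)) = (3/2)·(1 − 4.456/8.602) = 0.723

α = 0.723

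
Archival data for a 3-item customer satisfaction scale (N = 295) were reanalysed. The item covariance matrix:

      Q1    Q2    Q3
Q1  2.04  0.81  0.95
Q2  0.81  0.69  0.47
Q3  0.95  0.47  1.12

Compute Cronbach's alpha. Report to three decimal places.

sum of item variances = 2.04 + 0.69 + 1.12 = 3.85
Σ_{i<j} σ_ij = 2.23
Var(T) = 3.85 + 2 × 2.23 = 8.31
α = (k/(k−1))·(1 − sum of item variances/Var(T)) = (3/2)·(1 − 3.85/8.31) = 0.805

α = 0.805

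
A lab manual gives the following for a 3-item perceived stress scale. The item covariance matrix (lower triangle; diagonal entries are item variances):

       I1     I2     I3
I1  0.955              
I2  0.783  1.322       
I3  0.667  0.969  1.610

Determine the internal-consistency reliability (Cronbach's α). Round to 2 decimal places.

ΣVar(i) = 0.955 + 1.322 + 1.610 = 3.887
Sum of off-diagonal covariances = 2.419
Var(T) = 3.887 + 2 × 2.419 = 8.725
α = (k/(k−1))·(1 − ΣVar(i)/Var(T)) = (3/2)·(1 − 3.887/8.725) = 0.83

Cronbach's α = 0.83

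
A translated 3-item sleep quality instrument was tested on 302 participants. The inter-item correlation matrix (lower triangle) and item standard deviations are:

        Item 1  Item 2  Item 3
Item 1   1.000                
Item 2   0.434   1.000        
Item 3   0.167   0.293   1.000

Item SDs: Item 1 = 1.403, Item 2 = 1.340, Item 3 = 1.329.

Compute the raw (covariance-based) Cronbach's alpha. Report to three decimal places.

Σσ²ᵢ = 1.403² + 1.340² + 1.329² = 5.5302
Covariances σ_ij = r_ij · s_i · s_j:
  σ(Item 1,Item 2) = 0.434 × 1.403 × 1.340 = 0.8159
  σ(Item 1,Item 3) = 0.167 × 1.403 × 1.329 = 0.3114
  σ(Item 2,Item 3) = 0.293 × 1.340 × 1.329 = 0.5218
σ²_T = Σσ²ᵢ + 2·Σσ_ij = 5.5302 + 2 × 1.6491 = 8.8284
α = (3/2)·(1 − 5.5302/8.8284) = 0.560

Cronbach's alpha = 0.560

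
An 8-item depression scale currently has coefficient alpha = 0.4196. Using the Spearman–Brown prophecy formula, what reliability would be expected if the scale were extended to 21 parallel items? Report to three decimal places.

Length factor m = 21/8 = 2.6250
α' = m·α / (1 + (m−1)·α)
   = 21/8 × 0.4196 / (1 + (21/8 − 1) × 0.4196)
   = 1.1014 / 1.6818 = 0.655

predicted reliability = 0.655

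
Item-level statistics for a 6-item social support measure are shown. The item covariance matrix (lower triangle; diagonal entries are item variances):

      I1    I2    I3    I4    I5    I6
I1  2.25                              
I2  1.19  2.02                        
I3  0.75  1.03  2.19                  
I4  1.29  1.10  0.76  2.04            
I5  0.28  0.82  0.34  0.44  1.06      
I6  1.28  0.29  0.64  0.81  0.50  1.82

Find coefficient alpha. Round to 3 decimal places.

coefficient alpha = 0.803

sum of item variances = 2.25 + 2.02 + 2.19 + 2.04 + 1.06 + 1.82 = 11.38
Sum of the distinct covariances = 11.52
Var(T) = 11.38 + 2 × 11.52 = 34.42
α = (k/(k−1))·(1 − sum of item variances/Var(T)) = (6/5)·(1 − 11.38/34.42) = 0.803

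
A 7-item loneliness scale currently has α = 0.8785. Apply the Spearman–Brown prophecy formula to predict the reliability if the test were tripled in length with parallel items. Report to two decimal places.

predicted reliability = 0.96

Length factor m = 3
α' = m·α / (1 + (m−1)·α)
   = 3 × 0.8785 / (1 + (3 − 1) × 0.8785)
   = 2.6355 / 2.7570 = 0.96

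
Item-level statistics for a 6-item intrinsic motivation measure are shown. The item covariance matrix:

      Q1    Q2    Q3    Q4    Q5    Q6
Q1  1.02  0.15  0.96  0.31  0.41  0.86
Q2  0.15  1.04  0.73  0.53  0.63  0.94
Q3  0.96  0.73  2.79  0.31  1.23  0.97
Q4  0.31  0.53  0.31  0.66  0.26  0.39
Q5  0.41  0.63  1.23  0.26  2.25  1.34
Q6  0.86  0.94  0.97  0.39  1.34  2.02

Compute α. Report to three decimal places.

α = 0.806

Σσᵢ² = 1.02 + 1.04 + 2.79 + 0.66 + 2.25 + 2.02 = 9.78
Sum of off-diagonal covariances = 10.02
σ²_total = 9.78 + 2 × 10.02 = 29.82
α = (k/(k−1))·(1 − Σσᵢ²/σ²_total) = (6/5)·(1 − 9.78/29.82) = 0.806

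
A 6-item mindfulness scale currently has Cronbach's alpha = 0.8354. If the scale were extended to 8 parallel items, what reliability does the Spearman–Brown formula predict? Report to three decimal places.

Length factor m = 8/6 = 1.3333
α' = m·α / (1 + (m−1)·α)
   = 8/6 × 0.8354 / (1 + (8/6 − 1) × 0.8354)
   = 1.1139 / 1.2785 = 0.871

predicted reliability = 0.871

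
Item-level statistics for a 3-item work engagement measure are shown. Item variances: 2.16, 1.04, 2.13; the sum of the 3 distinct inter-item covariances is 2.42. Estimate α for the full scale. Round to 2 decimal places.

ΣVar(i) = 2.16 + 1.04 + 2.13 = 5.33
Sum of distinct covariances = 2.42
Var(T) = ΣVar(i) + 2·Σcov = 5.33 + 2 × 2.42 = 10.17
α = (3/2)·(1 − 5.33/10.17) = 0.71

α = 0.71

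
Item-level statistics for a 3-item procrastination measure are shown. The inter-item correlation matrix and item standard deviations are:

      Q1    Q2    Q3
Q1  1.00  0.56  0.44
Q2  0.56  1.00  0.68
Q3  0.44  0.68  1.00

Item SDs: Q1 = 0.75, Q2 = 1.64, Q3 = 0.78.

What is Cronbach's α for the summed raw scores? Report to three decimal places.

α = 0.727

Σσ²ᵢ = 0.75² + 1.64² + 0.78² = 3.8605
Covariances σ_ij = r_ij · s_i · s_j:
  σ(Q1,Q2) = 0.56 × 0.75 × 1.64 = 0.6888
  σ(Q1,Q3) = 0.44 × 0.75 × 0.78 = 0.2574
  σ(Q2,Q3) = 0.68 × 1.64 × 0.78 = 0.8699
σ²_T = Σσ²ᵢ + 2·Σσ_ij = 3.8605 + 2 × 1.8161 = 7.4927
α = (3/2)·(1 − 3.8605/7.4927) = 0.727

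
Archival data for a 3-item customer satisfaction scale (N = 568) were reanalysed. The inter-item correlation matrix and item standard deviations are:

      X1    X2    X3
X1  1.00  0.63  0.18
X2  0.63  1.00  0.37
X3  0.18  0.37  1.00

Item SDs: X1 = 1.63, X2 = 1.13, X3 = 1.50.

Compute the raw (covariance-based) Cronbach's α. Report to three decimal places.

Σσ²ᵢ = 1.63² + 1.13² + 1.50² = 6.1838
Covariances σ_ij = r_ij · s_i · s_j:
  σ(X1,X2) = 0.63 × 1.63 × 1.13 = 1.1604
  σ(X1,X3) = 0.18 × 1.63 × 1.50 = 0.4401
  σ(X2,X3) = 0.37 × 1.13 × 1.50 = 0.6271
σ²_T = Σσ²ᵢ + 2·Σσ_ij = 6.1838 + 2 × 2.2276 = 10.6390
α = (3/2)·(1 − 6.1838/10.6390) = 0.628

α = 0.628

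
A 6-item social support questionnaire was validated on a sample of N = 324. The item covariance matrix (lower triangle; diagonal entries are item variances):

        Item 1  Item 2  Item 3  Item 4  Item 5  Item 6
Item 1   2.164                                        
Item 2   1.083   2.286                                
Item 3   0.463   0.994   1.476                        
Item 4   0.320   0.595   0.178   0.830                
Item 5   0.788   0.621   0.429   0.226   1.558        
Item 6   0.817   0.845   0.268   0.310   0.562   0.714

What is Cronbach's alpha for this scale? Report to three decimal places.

Cronbach's alpha = 0.784

sum of item variances = 2.164 + 2.286 + 1.476 + 0.830 + 1.558 + 0.714 = 9.028
Sum of the distinct covariances = 8.499
total variance = 9.028 + 2 × 8.499 = 26.026
α = (k/(k−1))·(1 − sum of item variances/total variance) = (6/5)·(1 − 9.028/26.026) = 0.784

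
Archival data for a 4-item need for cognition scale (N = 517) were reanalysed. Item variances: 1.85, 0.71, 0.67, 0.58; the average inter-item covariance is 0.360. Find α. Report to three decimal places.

ΣVar(i) = 1.85 + 0.71 + 0.67 + 0.58 = 3.81
Sum of the 6 distinct covariances = 6 × 0.360 = 2.160
σ²_T = ΣVar(i) + 2·Σcov = 3.81 + 2 × 2.160 = 8.130
α = (4/3)·(1 − 3.81/8.130) = 0.708

α = 0.708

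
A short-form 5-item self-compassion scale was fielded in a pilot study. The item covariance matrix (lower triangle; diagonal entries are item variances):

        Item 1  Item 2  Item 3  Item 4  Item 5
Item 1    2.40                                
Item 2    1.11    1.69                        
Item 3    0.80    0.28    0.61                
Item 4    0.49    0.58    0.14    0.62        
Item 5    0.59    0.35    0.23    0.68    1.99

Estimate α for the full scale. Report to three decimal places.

ΣVar(i) = 2.40 + 1.69 + 0.61 + 0.62 + 1.99 = 7.31
Sum of the distinct covariances = 5.25
total variance = 7.31 + 2 × 5.25 = 17.81
α = (k/(k−1))·(1 − ΣVar(i)/total variance) = (5/4)·(1 − 7.31/17.81) = 0.737

α = 0.737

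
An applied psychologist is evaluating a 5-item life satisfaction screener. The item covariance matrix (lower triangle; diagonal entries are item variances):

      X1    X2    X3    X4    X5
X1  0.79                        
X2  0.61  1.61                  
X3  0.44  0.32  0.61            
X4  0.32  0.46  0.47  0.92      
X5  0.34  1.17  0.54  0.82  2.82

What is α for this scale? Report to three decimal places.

α = 0.774

sum of item variances = 0.79 + 1.61 + 0.61 + 0.92 + 2.82 = 6.75
Σ_{i<j} σ_ij = 5.49
Var(T) = 6.75 + 2 × 5.49 = 17.73
α = (k/(k−1))·(1 − sum of item variances/Var(T)) = (5/4)·(1 − 6.75/17.73) = 0.774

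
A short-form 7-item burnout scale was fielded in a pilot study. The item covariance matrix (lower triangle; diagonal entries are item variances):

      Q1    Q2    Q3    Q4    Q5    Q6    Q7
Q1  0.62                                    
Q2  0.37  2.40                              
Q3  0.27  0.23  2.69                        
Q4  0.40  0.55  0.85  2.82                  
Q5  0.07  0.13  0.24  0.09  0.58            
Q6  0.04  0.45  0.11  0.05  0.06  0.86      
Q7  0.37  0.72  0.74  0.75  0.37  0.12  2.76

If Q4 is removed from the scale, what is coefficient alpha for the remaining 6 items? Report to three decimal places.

α = 0.557

Remaining items: Q1, Q2, Q3, Q5, Q6, Q7 (k = 6).
ΣVar(i) = 0.62 + 2.40 + 2.69 + 0.58 + 0.86 + 2.76 = 9.91
total variance = 9.91 + 2 × 4.29 = 18.49
α (item deleted) = (6/5)·(1 − 9.91/18.49) = 0.557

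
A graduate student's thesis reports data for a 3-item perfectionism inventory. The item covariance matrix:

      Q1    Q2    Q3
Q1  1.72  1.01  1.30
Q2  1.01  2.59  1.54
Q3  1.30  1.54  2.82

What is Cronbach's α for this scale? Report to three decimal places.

Σσᵢ² = 1.72 + 2.59 + 2.82 = 7.13
Σ_{i<j} σ_ij = 3.85
total variance = 7.13 + 2 × 3.85 = 14.83
α = (k/(k−1))·(1 − Σσᵢ²/total variance) = (3/2)·(1 − 7.13/14.83) = 0.779

α = 0.779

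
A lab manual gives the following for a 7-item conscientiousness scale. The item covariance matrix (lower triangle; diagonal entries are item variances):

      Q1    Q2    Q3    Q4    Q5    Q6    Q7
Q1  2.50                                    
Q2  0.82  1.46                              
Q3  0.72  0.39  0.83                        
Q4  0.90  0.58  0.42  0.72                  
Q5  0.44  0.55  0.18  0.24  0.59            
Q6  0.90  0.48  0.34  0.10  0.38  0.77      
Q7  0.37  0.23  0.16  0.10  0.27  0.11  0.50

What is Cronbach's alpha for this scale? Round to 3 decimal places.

Cronbach's alpha = 0.819

ΣVar(i) = 2.50 + 1.46 + 0.83 + 0.72 + 0.59 + 0.77 + 0.50 = 7.37
Sum of off-diagonal covariances = 8.68
total variance = 7.37 + 2 × 8.68 = 24.73
α = (k/(k−1))·(1 − ΣVar(i)/total variance) = (7/6)·(1 − 7.37/24.73) = 0.819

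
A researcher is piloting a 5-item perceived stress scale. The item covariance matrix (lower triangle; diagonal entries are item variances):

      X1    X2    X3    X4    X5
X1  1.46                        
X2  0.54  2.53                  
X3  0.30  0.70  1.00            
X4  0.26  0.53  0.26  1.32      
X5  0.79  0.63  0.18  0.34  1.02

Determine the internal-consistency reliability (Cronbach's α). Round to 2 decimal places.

sum of item variances = 1.46 + 2.53 + 1.00 + 1.32 + 1.02 = 7.33
Sum of the distinct covariances = 4.53
σ²_total = 7.33 + 2 × 4.53 = 16.39
α = (k/(k−1))·(1 − sum of item variances/σ²_total) = (5/4)·(1 − 7.33/16.39) = 0.69

α = 0.69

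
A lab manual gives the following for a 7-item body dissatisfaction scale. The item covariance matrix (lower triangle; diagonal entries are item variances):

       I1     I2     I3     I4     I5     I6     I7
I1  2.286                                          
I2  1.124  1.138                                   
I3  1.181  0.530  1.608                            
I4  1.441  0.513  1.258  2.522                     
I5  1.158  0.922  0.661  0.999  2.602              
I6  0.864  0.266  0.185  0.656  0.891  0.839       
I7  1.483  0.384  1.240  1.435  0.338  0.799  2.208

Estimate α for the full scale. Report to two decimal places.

Σσ²ᵢ = 2.286 + 1.138 + 1.608 + 2.522 + 2.602 + 0.839 + 2.208 = 13.203
Σ_{i<j} σ_ij = 18.328
Var(T) = 13.203 + 2 × 18.328 = 49.859
α = (k/(k−1))·(1 − Σσ²ᵢ/Var(T)) = (7/6)·(1 − 13.203/49.859) = 0.86

α = 0.86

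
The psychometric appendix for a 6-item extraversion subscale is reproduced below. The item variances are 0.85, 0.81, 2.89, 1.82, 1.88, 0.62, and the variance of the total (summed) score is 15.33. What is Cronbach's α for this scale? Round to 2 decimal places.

ΣVar(i) = 0.85 + 0.81 + 2.89 + 1.82 + 1.88 + 0.62 = 8.87
α = (k/(k−1))·(1 − ΣVar(i)/Var(T)) = (6/5)·(1 − 8.87/15.33) = 0.51

Cronbach's α = 0.51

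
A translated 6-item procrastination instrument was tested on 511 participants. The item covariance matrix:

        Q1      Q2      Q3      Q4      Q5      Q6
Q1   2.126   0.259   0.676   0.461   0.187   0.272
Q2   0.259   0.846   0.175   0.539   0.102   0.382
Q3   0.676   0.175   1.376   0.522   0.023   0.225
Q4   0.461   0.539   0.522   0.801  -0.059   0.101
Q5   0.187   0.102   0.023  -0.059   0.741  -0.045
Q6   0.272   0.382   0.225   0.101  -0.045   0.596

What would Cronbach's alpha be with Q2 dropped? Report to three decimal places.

Remaining items: Q1, Q3, Q4, Q5, Q6 (k = 5).
sum of item variances = 2.126 + 1.376 + 0.801 + 0.741 + 0.596 = 5.640
σ²_total = 5.640 + 2 × 2.363 = 10.366
α (item deleted) = (5/4)·(1 − 5.640/10.366) = 0.570

Cronbach's alpha = 0.570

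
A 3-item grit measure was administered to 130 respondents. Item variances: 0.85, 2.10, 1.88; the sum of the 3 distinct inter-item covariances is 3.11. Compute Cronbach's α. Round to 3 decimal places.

Σσᵢ² = 0.85 + 2.10 + 1.88 = 4.83
Sum of distinct covariances = 3.11
σ²_T = Σσᵢ² + 2·Σcov = 4.83 + 2 × 3.11 = 11.05
α = (3/2)·(1 − 4.83/11.05) = 0.844

α = 0.844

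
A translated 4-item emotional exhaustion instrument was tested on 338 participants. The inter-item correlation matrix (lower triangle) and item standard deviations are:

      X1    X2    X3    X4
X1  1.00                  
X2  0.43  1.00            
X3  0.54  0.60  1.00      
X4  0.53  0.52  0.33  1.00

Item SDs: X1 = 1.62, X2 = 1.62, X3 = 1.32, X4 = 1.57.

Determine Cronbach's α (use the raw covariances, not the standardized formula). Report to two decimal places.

Σσ²ᵢ = 1.62² + 1.62² + 1.32² + 1.57² = 9.4561
Covariances σ_ij = r_ij · s_i · s_j:
  σ(X1,X2) = 0.43 × 1.62 × 1.62 = 1.1285
  σ(X1,X3) = 0.54 × 1.62 × 1.32 = 1.1547
  σ(X1,X4) = 0.53 × 1.62 × 1.57 = 1.3480
  σ(X2,X3) = 0.60 × 1.62 × 1.32 = 1.2830
  σ(X2,X4) = 0.52 × 1.62 × 1.57 = 1.3226
  σ(X3,X4) = 0.33 × 1.32 × 1.57 = 0.6839
σ²_T = Σσ²ᵢ + 2·Σσ_ij = 9.4561 + 2 × 6.9207 = 23.2975
α = (4/3)·(1 − 9.4561/23.2975) = 0.79

α = 0.79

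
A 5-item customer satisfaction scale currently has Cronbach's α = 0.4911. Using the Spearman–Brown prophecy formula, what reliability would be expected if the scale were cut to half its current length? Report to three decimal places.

Length factor m = 1/2
α' = m·α / (1 − (1−m)·α)
   = 1/2 × 0.4911 / (1 − (1 − 1/2) × 0.4911)
   = 0.2455 / 0.7545 = 0.325

predicted reliability = 0.325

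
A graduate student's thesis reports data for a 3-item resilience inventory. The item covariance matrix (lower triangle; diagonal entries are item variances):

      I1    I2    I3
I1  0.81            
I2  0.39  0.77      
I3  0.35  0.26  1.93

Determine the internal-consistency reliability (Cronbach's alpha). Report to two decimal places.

ΣVar(i) = 0.81 + 0.77 + 1.93 = 3.51
Sum of off-diagonal covariances = 1.00
total variance = 3.51 + 2 × 1.00 = 5.51
α = (k/(k−1))·(1 − ΣVar(i)/total variance) = (3/2)·(1 − 3.51/5.51) = 0.54

α = 0.54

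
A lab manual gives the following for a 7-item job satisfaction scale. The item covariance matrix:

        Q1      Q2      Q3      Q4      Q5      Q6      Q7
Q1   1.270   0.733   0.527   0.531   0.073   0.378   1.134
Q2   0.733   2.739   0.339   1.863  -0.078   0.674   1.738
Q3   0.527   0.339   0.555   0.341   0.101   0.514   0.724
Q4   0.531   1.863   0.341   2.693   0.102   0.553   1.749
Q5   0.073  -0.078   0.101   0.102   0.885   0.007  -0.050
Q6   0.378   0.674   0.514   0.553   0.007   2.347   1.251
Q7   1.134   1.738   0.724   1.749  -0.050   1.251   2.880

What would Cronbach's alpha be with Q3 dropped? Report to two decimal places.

Cronbach's alpha = 0.75

Remaining items: Q1, Q2, Q4, Q5, Q6, Q7 (k = 6).
sum of item variances = 1.270 + 2.739 + 2.693 + 0.885 + 2.347 + 2.880 = 12.814
total variance = 12.814 + 2 × 10.658 = 34.130
α (item deleted) = (6/5)·(1 − 12.814/34.130) = 0.75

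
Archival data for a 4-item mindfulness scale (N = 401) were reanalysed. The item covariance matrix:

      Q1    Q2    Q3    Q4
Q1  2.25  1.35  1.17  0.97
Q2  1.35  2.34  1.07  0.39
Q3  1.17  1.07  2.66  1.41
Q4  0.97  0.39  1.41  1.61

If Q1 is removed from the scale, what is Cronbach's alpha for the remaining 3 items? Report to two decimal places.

Cronbach's alpha = 0.70

Remaining items: Q2, Q3, Q4 (k = 3).
ΣVar(i) = 2.34 + 2.66 + 1.61 = 6.61
σ²_total = 6.61 + 2 × 2.87 = 12.35
α (item deleted) = (3/2)·(1 − 6.61/12.35) = 0.70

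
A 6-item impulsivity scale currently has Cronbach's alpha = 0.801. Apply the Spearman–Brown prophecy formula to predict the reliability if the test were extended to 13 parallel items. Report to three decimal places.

predicted reliability = 0.897

Length factor m = 13/6 = 2.1667
α' = m·α / (1 + (m−1)·α)
   = 13/6 × 0.801 / (1 + (13/6 − 1) × 0.801)
   = 1.7355 / 1.9345 = 0.897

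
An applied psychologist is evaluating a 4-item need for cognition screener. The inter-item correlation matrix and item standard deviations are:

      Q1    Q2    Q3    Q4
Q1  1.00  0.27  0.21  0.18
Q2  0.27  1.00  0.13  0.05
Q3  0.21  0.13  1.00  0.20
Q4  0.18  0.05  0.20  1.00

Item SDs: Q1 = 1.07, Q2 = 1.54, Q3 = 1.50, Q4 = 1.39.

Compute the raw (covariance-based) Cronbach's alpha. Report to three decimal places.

Σσ²ᵢ = 1.07² + 1.54² + 1.50² + 1.39² = 7.6986
Covariances σ_ij = r_ij · s_i · s_j:
  σ(Q1,Q2) = 0.27 × 1.07 × 1.54 = 0.4449
  σ(Q1,Q3) = 0.21 × 1.07 × 1.50 = 0.3371
  σ(Q1,Q4) = 0.18 × 1.07 × 1.39 = 0.2677
  σ(Q2,Q3) = 0.13 × 1.54 × 1.50 = 0.3003
  σ(Q2,Q4) = 0.05 × 1.54 × 1.39 = 0.1070
  σ(Q3,Q4) = 0.20 × 1.50 × 1.39 = 0.4170
σ²_T = Σσ²ᵢ + 2·Σσ_ij = 7.6986 + 2 × 1.8740 = 11.4466
α = (4/3)·(1 − 7.6986/11.4466) = 0.437

α = 0.437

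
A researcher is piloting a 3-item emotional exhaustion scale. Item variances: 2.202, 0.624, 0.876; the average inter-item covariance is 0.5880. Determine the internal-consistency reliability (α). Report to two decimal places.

sum of item variances = 2.202 + 0.624 + 0.876 = 3.702
Sum of the 3 distinct covariances = 3 × 0.5880 = 1.7640
Var(T) = sum of item variances + 2·Σcov = 3.702 + 2 × 1.7640 = 7.2300
α = (3/2)·(1 − 3.702/7.2300) = 0.73

α = 0.73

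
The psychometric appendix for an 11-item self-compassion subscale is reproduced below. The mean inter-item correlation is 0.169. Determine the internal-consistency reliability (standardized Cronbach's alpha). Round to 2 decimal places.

Standardized α = k·r̄ / (1 + (k−1)·r̄) = 11 × 0.169 / (1 + 10 × 0.169)
  = 1.8590 / 2.6900 = 0.69

α = 0.69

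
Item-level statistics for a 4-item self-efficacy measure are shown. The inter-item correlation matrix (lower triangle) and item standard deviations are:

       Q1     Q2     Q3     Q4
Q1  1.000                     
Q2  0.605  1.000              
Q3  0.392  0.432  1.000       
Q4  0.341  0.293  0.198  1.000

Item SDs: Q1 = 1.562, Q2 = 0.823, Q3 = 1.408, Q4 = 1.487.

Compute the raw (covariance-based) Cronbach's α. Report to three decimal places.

Cronbach's α = 0.671

Σσ²ᵢ = 1.562² + 0.823² + 1.408² + 1.487² = 7.3108
Covariances σ_ij = r_ij · s_i · s_j:
  σ(Q1,Q2) = 0.605 × 1.562 × 0.823 = 0.7777
  σ(Q1,Q3) = 0.392 × 1.562 × 1.408 = 0.8621
  σ(Q1,Q4) = 0.341 × 1.562 × 1.487 = 0.7920
  σ(Q2,Q3) = 0.432 × 0.823 × 1.408 = 0.5006
  σ(Q2,Q4) = 0.293 × 0.823 × 1.487 = 0.3586
  σ(Q3,Q4) = 0.198 × 1.408 × 1.487 = 0.4146
σ²_T = Σσ²ᵢ + 2·Σσ_ij = 7.3108 + 2 × 3.7056 = 14.7220
α = (4/3)·(1 − 7.3108/14.7220) = 0.671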